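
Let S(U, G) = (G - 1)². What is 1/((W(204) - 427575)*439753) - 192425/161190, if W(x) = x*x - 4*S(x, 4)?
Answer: -2177512847897071/1824052466939310 ≈ -1.1938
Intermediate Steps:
S(U, G) = (-1 + G)²
W(x) = -36 + x² (W(x) = x*x - 4*(-1 + 4)² = x² - 4*3² = x² - 4*9 = x² - 1*36 = x² - 36 = -36 + x²)
1/((W(204) - 427575)*439753) - 192425/161190 = 1/((-36 + 204²) - 427575*439753) - 192425/161190 = (1/439753)/((-36 + 41616) - 427575) - 192425*1/161190 = (1/439753)/(41580 - 427575) - 38485/32238 = (1/439753)/(-385995) - 38485/32238 = -1/385995*1/439753 - 38485/32238 = -1/169742459235 - 38485/32238 = -2177512847897071/1824052466939310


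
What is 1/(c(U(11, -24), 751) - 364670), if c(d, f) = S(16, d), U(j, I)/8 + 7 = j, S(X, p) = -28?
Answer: -1/364698 ≈ -2.7420e-6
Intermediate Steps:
U(j, I) = -56 + 8*j
c(d, f) = -28
1/(c(U(11, -24), 751) - 364670) = 1/(-28 - 364670) = 1/(-364698) = -1/364698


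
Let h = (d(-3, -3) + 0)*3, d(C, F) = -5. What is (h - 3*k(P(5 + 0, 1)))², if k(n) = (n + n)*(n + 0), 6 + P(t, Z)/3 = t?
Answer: 4761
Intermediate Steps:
P(t, Z) = -18 + 3*t
k(n) = 2*n² (k(n) = (2*n)*n = 2*n²)
h = -15 (h = (-5 + 0)*3 = -5*3 = -15)
(h - 3*k(P(5 + 0, 1)))² = (-15 - 6*(-18 + 3*(5 + 0))²)² = (-15 - 6*(-18 + 3*5)²)² = (-15 - 6*(-18 + 15)²)² = (-15 - 6*(-3)²)² = (-15 - 6*9)² = (-15 - 3*18)² = (-15 - 54)² = (-69)² = 4761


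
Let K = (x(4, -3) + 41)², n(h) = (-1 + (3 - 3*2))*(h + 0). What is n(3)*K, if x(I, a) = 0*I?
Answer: -20172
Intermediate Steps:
n(h) = -4*h (n(h) = (-1 + (3 - 6))*h = (-1 - 3)*h = -4*h)
x(I, a) = 0
K = 1681 (K = (0 + 41)² = 41² = 1681)
n(3)*K = -4*3*1681 = -12*1681 = -20172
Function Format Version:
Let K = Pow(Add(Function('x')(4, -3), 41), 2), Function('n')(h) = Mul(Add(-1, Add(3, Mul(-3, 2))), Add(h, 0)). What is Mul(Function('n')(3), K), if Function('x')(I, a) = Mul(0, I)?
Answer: -20172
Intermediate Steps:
Function('n')(h) = Mul(-4, h) (Function('n')(h) = Mul(Add(-1, Add(3, -6)), h) = Mul(Add(-1, -3), h) = Mul(-4, h))
Function('x')(I, a) = 0
K = 1681 (K = Pow(Add(0, 41), 2) = Pow(41, 2) = 1681)
Mul(Function('n')(3), K) = Mul(Mul(-4, 3), 1681) = Mul(-12, 1681) = -20172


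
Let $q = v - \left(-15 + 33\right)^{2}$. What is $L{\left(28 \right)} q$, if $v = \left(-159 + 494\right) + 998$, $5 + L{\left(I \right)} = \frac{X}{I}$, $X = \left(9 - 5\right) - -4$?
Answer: $- \frac{33297}{7} \approx -4756.7$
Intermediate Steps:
$X = 8$ ($X = 4 + 4 = 8$)
$L{\left(I \right)} = -5 + \frac{8}{I}$
$v = 1333$ ($v = 335 + 998 = 1333$)
$q = 1009$ ($q = 1333 - \left(-15 + 33\right)^{2} = 1333 - 18^{2} = 1333 - 324 = 1009$)
$L{\left(28 \right)} q = \left(-5 + \frac{8}{28}\right) 1009 = \left(-5 + 8 \cdot \frac{1}{28}\right) 1009 = \left(-5 + \frac{2}{7}\right) 1009 = \left(- \frac{33}{7}\right) 1009 = - \frac{33297}{7}$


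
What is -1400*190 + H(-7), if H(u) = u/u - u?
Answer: -265992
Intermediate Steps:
H(u) = 1 - u
-1400*190 + H(-7) = -1400*190 + (1 - 1*(-7)) = -266000 + (1 + 7) = -266000 + 8 = -265992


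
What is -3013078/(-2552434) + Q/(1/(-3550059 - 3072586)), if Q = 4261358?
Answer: -36016708614527317931/1276217 ≈ -2.8221e+13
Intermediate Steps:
-3013078/(-2552434) + Q/(1/(-3550059 - 3072586)) = -3013078/(-2552434) + 4261358/(1/(-3550059 - 3072586)) = -3013078*(-1/2552434) + 4261358/(1/(-6622645)) = 1506539/1276217 + 4261358/(-1/6622645) = 1506539/1276217 + 4261358*(-6622645) = 1506539/1276217 - 28221461251910 = -36016708614527317931/1276217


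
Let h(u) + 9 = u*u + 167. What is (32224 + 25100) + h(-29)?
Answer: 58323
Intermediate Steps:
h(u) = 158 + u² (h(u) = -9 + (u*u + 167) = -9 + (u² + 167) = -9 + (167 + u²) = 158 + u²)
(32224 + 25100) + h(-29) = (32224 + 25100) + (158 + (-29)²) = 57324 + (158 + 841) = 57324 + 999 = 58323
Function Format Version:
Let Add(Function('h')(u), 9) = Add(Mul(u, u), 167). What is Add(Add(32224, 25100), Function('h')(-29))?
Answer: 58323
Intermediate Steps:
Function('h')(u) = Add(158, Pow(u, 2)) (Function('h')(u) = Add(-9, Add(Mul(u, u), 167)) = Add(-9, Add(Pow(u, 2), 167)) = Add(-9, Add(167, Pow(u, 2))) = Add(158, Pow(u, 2)))
Add(Add(32224, 25100), Function('h')(-29)) = Add(Add(32224, 25100), Add(158, Pow(-29, 2))) = Add(57324, Add(158, 841)) = Add(57324, 999) = 58323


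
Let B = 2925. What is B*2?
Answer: 5850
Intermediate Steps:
B*2 = 2925*2 = 5850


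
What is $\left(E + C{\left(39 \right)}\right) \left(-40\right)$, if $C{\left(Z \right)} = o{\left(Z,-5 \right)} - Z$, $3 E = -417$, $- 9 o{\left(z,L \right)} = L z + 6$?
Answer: $6280$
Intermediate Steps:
$o{\left(z,L \right)} = - \frac{2}{3} - \frac{L z}{9}$ ($o{\left(z,L \right)} = - \frac{L z + 6}{9} = - \frac{6 + L z}{9} = - \frac{2}{3} - \frac{L z}{9}$)
$E = -139$ ($E = \frac{1}{3} \left(-417\right) = -139$)
$C{\left(Z \right)} = - \frac{2}{3} - \frac{4 Z}{9}$ ($C{\left(Z \right)} = \left(- \frac{2}{3} - - \frac{5 Z}{9}\right) - Z = \left(- \frac{2}{3} + \frac{5 Z}{9}\right) - Z = - \frac{2}{3} - \frac{4 Z}{9}$)
$\left(E + C{\left(39 \right)}\right) \left(-40\right) = \left(-139 - 18\right) \left(-40\right) = \left(-157\right) \left(-40\right) = 6280$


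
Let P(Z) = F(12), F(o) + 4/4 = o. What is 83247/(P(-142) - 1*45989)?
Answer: -27749/15326 ≈ -1.8106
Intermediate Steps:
F(o) = -1 + o
P(Z) = 11 (P(Z) = -1 + 12 = 11)
83247/(P(-142) - 1*45989) = 83247/(11 - 1*45989) = 83247/(11 - 45989) = 83247/(-45978) = 83247*(-1/45978) = -27749/15326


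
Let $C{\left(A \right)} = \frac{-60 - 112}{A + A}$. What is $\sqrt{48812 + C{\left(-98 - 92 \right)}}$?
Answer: $\frac{\sqrt{440532385}}{95} \approx 220.94$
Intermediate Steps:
$C{\left(A \right)} = - \frac{86}{A}$ ($C{\left(A \right)} = - \frac{172}{2 A} = - 172 \frac{1}{2 A} = - \frac{86}{A}$)
$\sqrt{48812 + C{\left(-98 - 92 \right)}} = \sqrt{48812 - \frac{86}{-98 - 92}} = \sqrt{48812 - \frac{86}{-190}} = \sqrt{48812 - - \frac{43}{95}} = \sqrt{48812 + \frac{43}{95}} = \sqrt{\frac{4637183}{95}} = \frac{\sqrt{440532385}}{95}$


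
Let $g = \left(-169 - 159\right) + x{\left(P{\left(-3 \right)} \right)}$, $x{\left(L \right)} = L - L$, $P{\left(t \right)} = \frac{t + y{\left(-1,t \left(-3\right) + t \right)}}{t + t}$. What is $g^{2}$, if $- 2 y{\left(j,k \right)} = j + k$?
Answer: $107584$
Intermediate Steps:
$y{\left(j,k \right)} = - \frac{j}{2} - \frac{k}{2}$ ($y{\left(j,k \right)} = - \frac{j + k}{2} = - \frac{j}{2} - \frac{k}{2}$)
$P{\left(t \right)} = \frac{\frac{1}{2} + 2 t}{2 t}$ ($P{\left(t \right)} = \frac{t - \left(- \frac{1}{2} + \frac{t \left(-3\right) + t}{2}\right)}{t + t} = \frac{t - \left(- \frac{1}{2} + \frac{- 3 t + t}{2}\right)}{2 t} = \left(t - \left(- \frac{1}{2} + \frac{\left(-2\right) t}{2}\right)\right) \frac{1}{2 t} = \left(t + \left(\frac{1}{2} + t\right)\right) \frac{1}{2 t} = \left(\frac{1}{2} + 2 t\right) \frac{1}{2 t} = \frac{\frac{1}{2} + 2 t}{2 t}$)
$x{\left(L \right)} = 0$
$g = -328$ ($g = \left(-169 - 159\right) + 0 = -328 + 0 = -328$)
$g^{2} = \left(-328\right)^{2} = 107584$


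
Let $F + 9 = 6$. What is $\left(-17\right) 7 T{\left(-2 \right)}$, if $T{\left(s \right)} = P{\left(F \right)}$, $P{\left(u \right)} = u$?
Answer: $357$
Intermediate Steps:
$F = -3$ ($F = -9 + 6 = -3$)
$T{\left(s \right)} = -3$
$\left(-17\right) 7 T{\left(-2 \right)} = \left(-17\right) 7 \left(-3\right) = \left(-119\right) \left(-3\right) = 357$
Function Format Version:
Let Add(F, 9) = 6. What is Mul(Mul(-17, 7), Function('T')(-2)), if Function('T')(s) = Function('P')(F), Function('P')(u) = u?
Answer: 357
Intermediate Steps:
F = -3 (F = Add(-9, 6) = -3)
Function('T')(s) = -3
Mul(Mul(-17, 7), Function('T')(-2)) = Mul(Mul(-17, 7), -3) = Mul(-119, -3) = 357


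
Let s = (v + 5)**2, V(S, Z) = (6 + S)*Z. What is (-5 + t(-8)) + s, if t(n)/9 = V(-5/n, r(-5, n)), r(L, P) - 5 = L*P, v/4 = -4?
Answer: 22393/8 ≈ 2799.1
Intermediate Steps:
v = -16 (v = 4*(-4) = -16)
r(L, P) = 5 + L*P
V(S, Z) = Z*(6 + S)
t(n) = 9*(5 - 5*n)*(6 - 5/n) (t(n) = 9*((5 - 5*n)*(6 - 5/n)) = 9*(5 - 5*n)*(6 - 5/n))
s = 121 (s = (-16 + 5)**2 = (-11)**2 = 121)
(-5 + t(-8)) + s = (-5 + (495 - 270*(-8) - 225/(-8))) + 121 = (-5 + (495 + 2160 - 225*(-1/8))) + 121 = (-5 + (495 + 2160 + 225/8)) + 121 = (-5 + 21465/8) + 121 = 21425/8 + 121 = 22393/8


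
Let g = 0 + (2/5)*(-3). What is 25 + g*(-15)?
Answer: 43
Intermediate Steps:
g = -6/5 (g = 0 + (2*(⅕))*(-3) = 0 + (⅖)*(-3) = 0 - 6/5 = -6/5 ≈ -1.2000)
25 + g*(-15) = 25 - 6/5*(-15) = 25 + 18 = 43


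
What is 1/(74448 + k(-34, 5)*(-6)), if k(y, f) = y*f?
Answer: 1/75468 ≈ 1.3251e-5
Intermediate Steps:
k(y, f) = f*y
1/(74448 + k(-34, 5)*(-6)) = 1/(74448 + (5*(-34))*(-6)) = 1/(74448 - 170*(-6)) = 1/(74448 + 1020) = 1/75468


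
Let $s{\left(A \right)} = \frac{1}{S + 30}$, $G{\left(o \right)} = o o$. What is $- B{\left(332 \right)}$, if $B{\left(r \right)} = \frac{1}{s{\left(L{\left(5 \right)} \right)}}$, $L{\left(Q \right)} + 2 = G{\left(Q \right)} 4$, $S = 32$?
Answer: $-62$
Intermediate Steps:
$G{\left(o \right)} = o^{2}$
$L{\left(Q \right)} = -2 + 4 Q^{2}$ ($L{\left(Q \right)} = -2 + Q^{2} \cdot 4 = -2 + 4 Q^{2}$)
$s{\left(A \right)} = \frac{1}{62}$ ($s{\left(A \right)} = \frac{1}{32 + 30} = \frac{1}{62}$)
$B{\left(r \right)} = 62$ ($B{\left(r \right)} = \frac{1}{\frac{1}{62}} = 62$)
$- B{\left(332 \right)} = \left(-1\right) 62 = -62$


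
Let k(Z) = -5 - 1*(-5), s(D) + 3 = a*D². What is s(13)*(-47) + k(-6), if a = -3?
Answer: 23970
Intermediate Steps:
s(D) = -3 - 3*D²
k(Z) = 0 (k(Z) = -5 + 5 = 0)
s(13)*(-47) + k(-6) = (-3 - 3*13²)*(-47) + 0 = (-3 - 3*169)*(-47) + 0 = (-3 - 507)*(-47) + 0 = -510*(-47) + 0 = 23970 + 0 = 23970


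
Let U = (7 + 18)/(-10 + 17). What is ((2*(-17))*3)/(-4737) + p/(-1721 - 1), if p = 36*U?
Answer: -168544/3172211 ≈ -0.053131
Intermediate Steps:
U = 25/7 ≈ 3.5714
p = 900/7 (p = 36*(25/7) = 900/7 ≈ 128.57)
((2*(-17))*3)/(-4737) + p/(-1721 - 1) = ((2*(-17))*3)/(-4737) + 900/(7*(-1721 - 1)) = -34*3*(-1/4737) + (900/7)/(-1722) = -102*(-1/4737) + (900/7)*(-1/1722) = 34/1579 - 150/2009 = -168544/3172211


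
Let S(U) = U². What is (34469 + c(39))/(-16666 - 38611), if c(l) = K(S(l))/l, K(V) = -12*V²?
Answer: 677359/55277 ≈ 12.254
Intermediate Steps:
c(l) = -12*l³ (c(l) = (-12*l⁴)/l = -12*l³)
(34469 + c(39))/(-16666 - 38611) = (34469 - 12*39³)/(-16666 - 38611) = (34469 - 12*59319)/(-55277) = (34469 - 711828)*(-1/55277) = -677359*(-1/55277) = 677359/55277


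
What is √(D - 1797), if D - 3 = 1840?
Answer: √46 ≈ 6.7823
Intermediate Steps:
D = 1843 (D = 3 + 1840 = 1843)
√(D - 1797) = √(1843 - 1797) = √46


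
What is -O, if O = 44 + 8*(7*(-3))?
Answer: 124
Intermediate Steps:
O = -124 (O = 44 + 8*(-21) = 44 - 168 = -124)
-O = -1*(-124) = 124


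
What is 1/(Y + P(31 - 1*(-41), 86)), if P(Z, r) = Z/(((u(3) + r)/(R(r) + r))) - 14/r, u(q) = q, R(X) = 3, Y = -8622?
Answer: -43/367657 ≈ -0.00011696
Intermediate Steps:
P(Z, r) = Z - 14/r (P(Z, r) = Z/(((3 + r)/(3 + r))) - 14/r = Z/1 - 14/r = Z*1 - 14/r = Z - 14/r)
1/(Y + P(31 - 1*(-41), 86)) = 1/(-8622 + ((31 - 1*(-41)) - 14/86)) = 1/(-8622 + ((31 + 41) - 14*1/86)) = 1/(-8622 + (72 - 7/43)) = 1/(-8622 + 3089/43) = 1/(-367657/43) = -43/367657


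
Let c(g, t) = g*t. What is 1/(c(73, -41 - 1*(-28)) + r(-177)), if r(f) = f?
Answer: -1/1126 ≈ -0.00088810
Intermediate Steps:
1/(c(73, -41 - 1*(-28)) + r(-177)) = 1/(73*(-41 - 1*(-28)) - 177) = 1/(73*(-41 + 28) - 177) = 1/(73*(-13) - 177) = 1/(-949 - 177) = 1/(-1126) = -1/1126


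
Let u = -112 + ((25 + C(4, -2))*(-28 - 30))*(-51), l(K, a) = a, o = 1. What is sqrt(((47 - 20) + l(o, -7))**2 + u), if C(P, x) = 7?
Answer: 4*sqrt(5934) ≈ 308.13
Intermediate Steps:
u = 94544 (u = -112 + ((25 + 7)*(-28 - 30))*(-51) = -112 + (32*(-58))*(-51) = -112 - 1856*(-51) = -112 + 94656 = 94544)
sqrt(((47 - 20) + l(o, -7))**2 + u) = sqrt(((47 - 20) - 7)**2 + 94544) = sqrt((27 - 7)**2 + 94544) = sqrt(20**2 + 94544) = sqrt(400 + 94544) = sqrt(94944) = 4*sqrt(5934)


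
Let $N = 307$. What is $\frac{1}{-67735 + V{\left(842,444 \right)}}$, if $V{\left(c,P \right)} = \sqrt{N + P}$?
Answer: $- \frac{67735}{4588029474} - \frac{\sqrt{751}}{4588029474} \approx -1.4769 \cdot 10^{-5}$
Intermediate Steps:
$V{\left(c,P \right)} = \sqrt{307 + P}$
$\frac{1}{-67735 + V{\left(842,444 \right)}} = \frac{1}{-67735 + \sqrt{307 + 444}} = \frac{1}{-67735 + \sqrt{751}}$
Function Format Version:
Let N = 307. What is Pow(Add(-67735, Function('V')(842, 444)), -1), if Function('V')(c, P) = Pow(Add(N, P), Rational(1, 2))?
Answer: Add(Rational(-67735, 4588029474), Mul(Rational(-1, 4588029474), Pow(751, Rational(1, 2)))) ≈ -1.4769e-5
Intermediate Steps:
Function('V')(c, P) = Pow(Add(307, P), Rational(1, 2))
Pow(Add(-67735, Function('V')(842, 444)), -1) = Pow(Add(-67735, Pow(Add(307, 444), Rational(1, 2))), -1) = Pow(Add(-67735, Pow(751, Rational(1, 2))), -1)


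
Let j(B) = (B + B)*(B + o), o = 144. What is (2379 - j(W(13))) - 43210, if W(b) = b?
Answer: -44913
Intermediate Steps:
j(B) = 2*B*(144 + B) (j(B) = (B + B)*(B + 144) = (2*B)*(144 + B) = 2*B*(144 + B))
(2379 - j(W(13))) - 43210 = (2379 - 2*13*(144 + 13)) - 43210 = (2379 - 2*13*157) - 43210 = (2379 - 1*4082) - 43210 = (2379 - 4082) - 43210 = -1703 - 43210 = -44913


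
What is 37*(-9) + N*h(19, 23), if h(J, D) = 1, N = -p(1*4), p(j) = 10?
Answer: -343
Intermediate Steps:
N = -10 (N = -1*10 = -10)
37*(-9) + N*h(19, 23) = 37*(-9) - 10*1 = -333 - 10 = -343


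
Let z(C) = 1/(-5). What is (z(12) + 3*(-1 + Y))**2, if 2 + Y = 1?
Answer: 961/25 ≈ 38.440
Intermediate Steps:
Y = -1 (Y = -2 + 1 = -1)
z(C) = -1/5
(z(12) + 3*(-1 + Y))**2 = (-1/5 + 3*(-1 - 1))**2 = (-1/5 + 3*(-2))**2 = (-1/5 - 6)**2 = (-31/5)**2 = 961/25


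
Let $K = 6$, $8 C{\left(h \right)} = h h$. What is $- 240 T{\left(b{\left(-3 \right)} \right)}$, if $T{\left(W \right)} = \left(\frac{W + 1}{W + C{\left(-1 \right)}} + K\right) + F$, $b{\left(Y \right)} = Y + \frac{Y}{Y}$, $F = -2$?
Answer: $-1088$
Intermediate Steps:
$b{\left(Y \right)} = 1 + Y$ ($b{\left(Y \right)} = Y + 1 = 1 + Y$)
$C{\left(h \right)} = \frac{h^{2}}{8}$ ($C{\left(h \right)} = \frac{h h}{8} = \frac{h^{2}}{8}$)
$T{\left(W \right)} = 4 + \frac{1 + W}{\frac{1}{8} + W}$ ($T{\left(W \right)} = \left(\frac{W + 1}{W + \frac{\left(-1\right)^{2}}{8}} + 6\right) - 2 = \left(\frac{1 + W}{W + \frac{1}{8} \cdot 1} + 6\right) - 2 = \left(\frac{1 + W}{W + \frac{1}{8}} + 6\right) - 2 = \left(\frac{1 + W}{\frac{1}{8} + W} + 6\right) - 2 = \left(6 + \frac{1 + W}{\frac{1}{8} + W}\right) - 2 = 4 + \frac{1 + W}{\frac{1}{8} + W}$)
$- 240 T{\left(b{\left(-3 \right)} \right)} = - 240 \frac{4 \left(3 + 10 \left(1 - 3\right)\right)}{1 + 8 \left(1 - 3\right)} = - 240 \frac{4 \left(3 + 10 \left(-2\right)\right)}{1 + 8 \left(-2\right)} = - 240 \frac{4 \left(3 - 20\right)}{1 - 16} = - 240 \cdot 4 \frac{1}{-15} \left(-17\right) = - 240 \cdot 4 \left(- \frac{1}{15}\right) \left(-17\right) = \left(-240\right) \frac{68}{15} = -1088$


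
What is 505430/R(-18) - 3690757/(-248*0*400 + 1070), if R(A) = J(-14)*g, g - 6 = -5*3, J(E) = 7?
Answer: -773327791/67410 ≈ -11472.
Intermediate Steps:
g = -9 (g = 6 - 5*3 = 6 - 15 = -9)
R(A) = -63 (R(A) = 7*(-9) = -63)
505430/R(-18) - 3690757/(-248*0*400 + 1070) = 505430/(-63) - 3690757/(-248*0*400 + 1070) = 505430*(-1/63) - 3690757/(0*400 + 1070) = -505430/63 - 3690757/(0 + 1070) = -505430/63 - 3690757/1070 = -773327791/67410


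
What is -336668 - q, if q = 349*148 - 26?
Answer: -388294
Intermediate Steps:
q = 51626 (q = 51652 - 26 = 51626)
-336668 - q = -336668 - 1*51626 = -336668 - 51626 = -388294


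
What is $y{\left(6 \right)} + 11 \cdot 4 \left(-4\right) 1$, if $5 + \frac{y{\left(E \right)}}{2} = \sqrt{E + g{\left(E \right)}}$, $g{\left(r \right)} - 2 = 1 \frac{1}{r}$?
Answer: $-186 + \frac{7 \sqrt{6}}{3} \approx -180.28$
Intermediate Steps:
$g{\left(r \right)} = 2 + \frac{1}{r}$ ($g{\left(r \right)} = 2 + 1 \frac{1}{r} = 2 + \frac{1}{r}$)
$y{\left(E \right)} = -10 + 2 \sqrt{2 + E + \frac{1}{E}}$ ($y{\left(E \right)} = -10 + 2 \sqrt{E + \left(2 + \frac{1}{E}\right)} = -10 + 2 \sqrt{2 + E + \frac{1}{E}}$)
$y{\left(6 \right)} + 11 \cdot 4 \left(-4\right) 1 = \left(-10 + 2 \sqrt{2 + 6 + \frac{1}{6}}\right) + 11 \cdot 4 \left(-4\right) 1 = \left(-10 + 2 \sqrt{2 + 6 + \frac{1}{6}}\right) + 11 \left(\left(-16\right) 1\right) = \left(-10 + 2 \sqrt{\frac{49}{6}}\right) + 11 \left(-16\right) = \left(-10 + 2 \frac{7 \sqrt{6}}{6}\right) - 176 = \left(-10 + \frac{7 \sqrt{6}}{3}\right) - 176 = -186 + \frac{7 \sqrt{6}}{3}$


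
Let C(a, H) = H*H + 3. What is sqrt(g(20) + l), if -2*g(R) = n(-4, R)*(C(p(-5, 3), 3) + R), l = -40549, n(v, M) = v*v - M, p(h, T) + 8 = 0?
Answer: I*sqrt(40485) ≈ 201.21*I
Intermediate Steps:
p(h, T) = -8 (p(h, T) = -8 + 0 = -8)
C(a, H) = 3 + H**2 (C(a, H) = H**2 + 3 = 3 + H**2)
n(v, M) = v**2 - M
g(R) = -(12 + R)*(16 - R)/2 (g(R) = -((-4)**2 - R)*((3 + 3**2) + R)/2 = -(16 - R)*((3 + 9) + R)/2 = -(16 - R)*(12 + R)/2 = -(12 + R)*(16 - R)/2)
sqrt(g(20) + l) = sqrt((-16 + 20)*(12 + 20)/2 - 40549) = sqrt((1/2)*4*32 - 40549) = sqrt(64 - 40549) = sqrt(-40485) = I*sqrt(40485)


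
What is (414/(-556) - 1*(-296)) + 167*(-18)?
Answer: -753587/278 ≈ -2710.7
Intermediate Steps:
(414/(-556) - 1*(-296)) + 167*(-18) = (414*(-1/556) + 296) - 3006 = (-207/278 + 296) - 3006 = 82081/278 - 3006 = -753587/278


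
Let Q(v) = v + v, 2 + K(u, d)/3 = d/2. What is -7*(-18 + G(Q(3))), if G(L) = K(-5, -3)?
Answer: 399/2 ≈ 199.50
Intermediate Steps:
K(u, d) = -6 + 3*d/2 (K(u, d) = -6 + 3*(d/2) = -6 + 3*d/2)
Q(v) = 2*v
G(L) = -21/2 (G(L) = -6 + (3/2)*(-3) = -6 - 9/2 = -21/2)
-7*(-18 + G(Q(3))) = -7*(-18 - 21/2) = -7*(-57/2) = 399/2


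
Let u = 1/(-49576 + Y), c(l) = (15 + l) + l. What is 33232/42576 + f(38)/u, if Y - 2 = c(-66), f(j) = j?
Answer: -5024652461/2661 ≈ -1.8883e+6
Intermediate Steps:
c(l) = 15 + 2*l
Y = -115 (Y = 2 + (15 + 2*(-66)) = 2 + (15 - 132) = 2 - 117 = -115)
u = -1/49691 (u = 1/(-49576 - 115) = 1/(-49691) = -1/49691 ≈ -2.0124e-5)
33232/42576 + f(38)/u = 33232/42576 + 38/(-1/49691) = 33232*(1/42576) + 38*(-49691) = 2077/2661 - 1888258 = -5024652461/2661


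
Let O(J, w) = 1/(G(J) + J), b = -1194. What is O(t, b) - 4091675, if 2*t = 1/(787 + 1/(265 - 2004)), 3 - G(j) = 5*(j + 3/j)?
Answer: -114943718673013722819/28092093988849 ≈ -4.0917e+6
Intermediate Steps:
G(j) = 3 - 15/j - 5*j (G(j) = 3 - 5*(j + 3/j) = 3 - (5*j + 15/j) = 3 + (-15/j - 5*j) = 3 - 15/j - 5*j)
t = 1739/2737184 (t = 1/(2*(787 + 1/(265 - 2004))) = 1/(2*(787 + 1/(-1739))) = 1/(2*(787 - 1/1739)) = 1/(2*(1368592/1739)) = (1/2)*(1739/1368592) = 1739/2737184 ≈ 0.00063532)
O(J, w) = 1/(3 - 15/J - 4*J) (O(J, w) = 1/((3 - 15/J - 5*J) + J) = 1/(3 - 15/J - 4*J))
O(t, b) - 4091675 = -1*1739/2737184/(15 + 1739*(-3 + 4*(1739/2737184))/2737184) - 4091675 = -1*1739/2737184/(15 + 1739*(-3 + 1739/684296)/2737184) - 4091675 = -1*1739/2737184/(15 + (1739/2737184)*(-2051149/684296)) - 4091675 = -1*1739/2737184/(15 - 3566948111/1873044062464) - 4091675 = -1*1739/2737184/28092093988849/1873044062464 - 4091675 = -1*1739/2737184*1873044062464/28092093988849 - 4091675 = -1189990744/28092093988849 - 4091675 = -114943718673013722819/28092093988849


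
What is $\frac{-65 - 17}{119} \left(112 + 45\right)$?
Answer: $- \frac{12874}{119} \approx -108.18$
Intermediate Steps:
$\frac{-65 - 17}{119} \left(112 + 45\right) = \left(-82\right) \frac{1}{119} \cdot 157 = \left(- \frac{82}{119}\right) 157 = - \frac{12874}{119}$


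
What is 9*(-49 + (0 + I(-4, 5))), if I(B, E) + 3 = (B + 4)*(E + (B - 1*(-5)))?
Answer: -468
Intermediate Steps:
I(B, E) = -3 + (4 + B)*(5 + B + E) (I(B, E) = -3 + (B + 4)*(E + (B - 1*(-5))) = -3 + (4 + B)*(E + (B + 5)) = -3 + (4 + B)*(E + (5 + B)) = -3 + (4 + B)*(5 + B + E))
9*(-49 + (0 + I(-4, 5))) = 9*(-49 + (0 + (17 + (-4)² + 4*5 + 9*(-4) - 4*5))) = 9*(-49 + (0 + (17 + 16 + 20 - 36 - 20))) = 9*(-49 + (0 - 3)) = 9*(-49 - 3) = 9*(-52) = -468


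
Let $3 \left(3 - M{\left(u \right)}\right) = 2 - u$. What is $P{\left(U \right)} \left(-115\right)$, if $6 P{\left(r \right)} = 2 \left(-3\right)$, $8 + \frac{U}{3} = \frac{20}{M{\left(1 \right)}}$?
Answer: $115$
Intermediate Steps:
$M{\left(u \right)} = \frac{7}{3} + \frac{u}{3}$ ($M{\left(u \right)} = 3 - \frac{2 - u}{3} = 3 + \left(- \frac{2}{3} + \frac{u}{3}\right) = \frac{7}{3} + \frac{u}{3}$)
$U = - \frac{3}{2}$ ($U = -24 + 3 \frac{20}{\frac{7}{3} + \frac{1}{3} \cdot 1} = -24 + 3 \frac{20}{\frac{7}{3} + \frac{1}{3}} = -24 + 3 \frac{20}{\frac{8}{3}} = -24 + 3 \cdot 20 \cdot \frac{3}{8} = -24 + 3 \cdot \frac{15}{2} = -24 + \frac{45}{2} = - \frac{3}{2} \approx -1.5$)
$P{\left(r \right)} = -1$ ($P{\left(r \right)} = \frac{2 \left(-3\right)}{6} = \frac{1}{6} \left(-6\right) = -1$)
$P{\left(U \right)} \left(-115\right) = \left(-1\right) \left(-115\right) = 115$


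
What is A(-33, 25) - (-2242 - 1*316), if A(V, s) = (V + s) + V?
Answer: 2517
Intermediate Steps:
A(V, s) = s + 2*V
A(-33, 25) - (-2242 - 1*316) = (25 + 2*(-33)) - (-2242 - 1*316) = (25 - 66) - (-2242 - 316) = -41 - 1*(-2558) = -41 + 2558 = 2517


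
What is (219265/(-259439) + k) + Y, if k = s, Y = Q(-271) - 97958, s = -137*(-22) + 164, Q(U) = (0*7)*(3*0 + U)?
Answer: -24589847685/259439 ≈ -94781.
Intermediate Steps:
Q(U) = 0 (Q(U) = 0*(0 + U) = 0*U = 0)
s = 3178 (s = 3014 + 164 = 3178)
Y = -97958 (Y = 0 - 97958 = -97958)
k = 3178
(219265/(-259439) + k) + Y = (219265/(-259439) + 3178) - 97958 = (219265*(-1/259439) + 3178) - 97958 = (-219265/259439 + 3178) - 97958 = 824277877/259439 - 97958 = -24589847685/259439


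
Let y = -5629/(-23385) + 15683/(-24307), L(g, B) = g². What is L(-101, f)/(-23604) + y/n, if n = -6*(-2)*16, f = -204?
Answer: -23306841395251/53667866715120 ≈ -0.43428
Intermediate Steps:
n = 192 (n = 12*16 = 192)
y = -229922852/568419195 (y = -5629*(-1/23385) + 15683*(-1/24307) = 5629/23385 - 15683/24307 = -229922852/568419195 ≈ -0.40450)
L(-101, f)/(-23604) + y/n = (-101)²/(-23604) - 229922852/568419195/192 = 10201*(-1/23604) - 229922852/568419195*1/192 = -10201/23604 - 57480713/27284121360 = -23306841395251/53667866715120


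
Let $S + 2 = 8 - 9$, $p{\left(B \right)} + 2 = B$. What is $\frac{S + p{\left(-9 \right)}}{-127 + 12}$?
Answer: $\frac{14}{115} \approx 0.12174$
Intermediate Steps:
$p{\left(B \right)} = -2 + B$
$S = -3$ ($S = -2 + \left(8 - 9\right) = -2 - 1 = -3$)
$\frac{S + p{\left(-9 \right)}}{-127 + 12} = \frac{-3 - 11}{-127 + 12} = \frac{-3 - 11}{-115} = \left(-14\right) \left(- \frac{1}{115}\right) = \frac{14}{115}$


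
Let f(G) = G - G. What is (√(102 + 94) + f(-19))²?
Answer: 196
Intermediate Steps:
f(G) = 0
(√(102 + 94) + f(-19))² = (√(102 + 94) + 0)² = (√196 + 0)² = (14 + 0)² = 14² = 196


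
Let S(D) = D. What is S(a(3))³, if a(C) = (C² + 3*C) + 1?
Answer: 6859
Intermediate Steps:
a(C) = 1 + C² + 3*C
S(a(3))³ = (1 + 3² + 3*3)³ = (1 + 9 + 9)³ = 19³ = 6859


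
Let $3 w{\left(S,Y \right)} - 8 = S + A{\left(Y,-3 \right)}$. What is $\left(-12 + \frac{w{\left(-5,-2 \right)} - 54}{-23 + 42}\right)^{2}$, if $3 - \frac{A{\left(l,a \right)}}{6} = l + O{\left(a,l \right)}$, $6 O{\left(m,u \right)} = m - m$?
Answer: $\frac{73441}{361} \approx 203.44$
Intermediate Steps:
$O{\left(m,u \right)} = 0$ ($O{\left(m,u \right)} = \frac{m - m}{6} = \frac{1}{6} \cdot 0 = 0$)
$A{\left(l,a \right)} = 18 - 6 l$ ($A{\left(l,a \right)} = 18 - 6 \left(l + 0\right) = 18 - 6 l$)
$w{\left(S,Y \right)} = \frac{26}{3} - 2 Y + \frac{S}{3}$ ($w{\left(S,Y \right)} = \frac{8}{3} + \frac{S - \left(-18 + 6 Y\right)}{3} = \frac{8}{3} + \frac{18 + S - 6 Y}{3} = \frac{8}{3} + \left(6 - 2 Y + \frac{S}{3}\right) = \frac{26}{3} - 2 Y + \frac{S}{3}$)
$\left(-12 + \frac{w{\left(-5,-2 \right)} - 54}{-23 + 42}\right)^{2} = \left(-12 + \frac{\left(\frac{26}{3} - -4 + \frac{1}{3} \left(-5\right)\right) - 54}{-23 + 42}\right)^{2} = \left(-12 + \frac{\left(\frac{26}{3} + 4 - \frac{5}{3}\right) - 54}{19}\right)^{2} = \left(-12 + \left(11 - 54\right) \frac{1}{19}\right)^{2} = \left(-12 - \frac{43}{19}\right)^{2} = \left(- \frac{271}{19}\right)^{2} = \frac{73441}{361}$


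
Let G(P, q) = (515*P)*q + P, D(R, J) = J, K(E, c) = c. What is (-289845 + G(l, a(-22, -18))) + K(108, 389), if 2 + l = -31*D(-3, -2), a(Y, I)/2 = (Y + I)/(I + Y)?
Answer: -227596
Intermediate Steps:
a(Y, I) = 2 (a(Y, I) = 2*((Y + I)/(I + Y)) = 2*((I + Y)/(I + Y)) = 2*1 = 2)
l = 60 (l = -2 - 31*(-2) = -2 + 62 = 60)
G(P, q) = P + 515*P*q (G(P, q) = 515*P*q + P = P + 515*P*q)
(-289845 + G(l, a(-22, -18))) + K(108, 389) = (-289845 + 60*(1 + 515*2)) + 389 = (-289845 + 60*(1 + 1030)) + 389 = (-289845 + 60*1031) + 389 = (-289845 + 61860) + 389 = -227985 + 389 = -227596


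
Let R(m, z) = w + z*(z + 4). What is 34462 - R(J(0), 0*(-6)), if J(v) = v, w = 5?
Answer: 34457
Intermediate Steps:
R(m, z) = 5 + z*(4 + z) (R(m, z) = 5 + z*(z + 4) = 5 + z*(4 + z))
34462 - R(J(0), 0*(-6)) = 34462 - (5 + (0*(-6))² + 4*(0*(-6))) = 34462 - (5 + 0² + 4*0) = 34462 - (5 + 0 + 0) = 34462 - 1*5 = 34462 - 5 = 34457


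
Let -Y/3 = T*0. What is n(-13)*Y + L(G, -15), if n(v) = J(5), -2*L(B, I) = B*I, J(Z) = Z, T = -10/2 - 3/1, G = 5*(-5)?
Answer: -375/2 ≈ -187.50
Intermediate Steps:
G = -25
T = -8 (T = -10*½ - 3*1 = -5 - 3 = -8)
L(B, I) = -B*I/2
Y = 0 (Y = -(-24)*0 = -3*0 = 0)
n(v) = 5
n(-13)*Y + L(G, -15) = 5*0 - ½*(-25)*(-15) = 0 - 375/2 = -375/2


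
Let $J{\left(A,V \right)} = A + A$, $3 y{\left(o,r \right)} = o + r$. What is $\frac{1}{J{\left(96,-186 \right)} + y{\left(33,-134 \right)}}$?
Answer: $\frac{3}{475} \approx 0.0063158$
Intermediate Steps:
$y{\left(o,r \right)} = \frac{o}{3} + \frac{r}{3}$ ($y{\left(o,r \right)} = \frac{o + r}{3} = \frac{o}{3} + \frac{r}{3}$)
$J{\left(A,V \right)} = 2 A$
$\frac{1}{J{\left(96,-186 \right)} + y{\left(33,-134 \right)}} = \frac{1}{2 \cdot 96 + \left(\frac{1}{3} \cdot 33 + \frac{1}{3} \left(-134\right)\right)} = \frac{1}{192 + \left(11 - \frac{134}{3}\right)} = \frac{1}{192 - \frac{101}{3}} = \frac{1}{\frac{475}{3}} = \frac{3}{475}$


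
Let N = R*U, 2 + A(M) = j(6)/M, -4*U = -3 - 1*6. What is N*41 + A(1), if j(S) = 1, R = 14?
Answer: 2581/2 ≈ 1290.5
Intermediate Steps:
U = 9/4 (U = -(-3 - 1*6)/4 = -(-3 - 6)/4 = -¼*(-9) = 9/4 ≈ 2.2500)
A(M) = -2 + 1/M
N = 63/2 (N = 14*(9/4) = 63/2 ≈ 31.500)
N*41 + A(1) = (63/2)*41 + (-2 + 1/1) = 2583/2 + (-2 + 1) = 2583/2 - 1 = 2581/2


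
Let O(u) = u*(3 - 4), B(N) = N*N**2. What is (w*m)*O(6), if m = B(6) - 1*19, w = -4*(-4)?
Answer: -18912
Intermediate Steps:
B(N) = N**3
O(u) = -u (O(u) = u*(-1) = -u)
w = 16
m = 197 (m = 6**3 - 1*19 = 216 - 19 = 197)
(w*m)*O(6) = (16*197)*(-1*6) = 3152*(-6) = -18912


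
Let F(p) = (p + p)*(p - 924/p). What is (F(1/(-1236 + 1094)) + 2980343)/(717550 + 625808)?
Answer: 30029186591/13543735356 ≈ 2.2172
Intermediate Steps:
F(p) = 2*p*(p - 924/p) (F(p) = (2*p)*(p - 924/p) = 2*p*(p - 924/p))
(F(1/(-1236 + 1094)) + 2980343)/(717550 + 625808) = ((-1848 + 2*(1/(-1236 + 1094))**2) + 2980343)/(717550 + 625808) = ((-1848 + 2*(1/(-142))**2) + 2980343)/1343358 = ((-1848 + 2*(-1/142)**2) + 2980343)*(1/1343358) = ((-1848 + 2*(1/20164)) + 2980343)*(1/1343358) = ((-1848 + 1/10082) + 2980343)*(1/1343358) = (-18631535/10082 + 2980343)*(1/1343358) = (30029186591/10082)*(1/1343358) = 30029186591/13543735356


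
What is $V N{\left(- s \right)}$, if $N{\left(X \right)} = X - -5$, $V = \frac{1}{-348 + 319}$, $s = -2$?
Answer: $- \frac{7}{29} \approx -0.24138$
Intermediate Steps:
$V = - \frac{1}{29}$ ($V = \frac{1}{-29} = - \frac{1}{29} \approx -0.034483$)
$N{\left(X \right)} = 5 + X$ ($N{\left(X \right)} = X + 5 = 5 + X$)
$V N{\left(- s \right)} = - \frac{5 - -2}{29} = - \frac{5 + 2}{29} = \left(- \frac{1}{29}\right) 7 = - \frac{7}{29}$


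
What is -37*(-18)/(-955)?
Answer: -666/955 ≈ -0.69738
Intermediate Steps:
-37*(-18)/(-955) = 666*(-1/955) = -666/955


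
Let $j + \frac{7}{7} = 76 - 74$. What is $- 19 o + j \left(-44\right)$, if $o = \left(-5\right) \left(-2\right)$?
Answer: $-234$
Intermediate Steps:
$o = 10$
$j = 1$ ($j = -1 + \left(76 - 74\right) = -1 + 2 = 1$)
$- 19 o + j \left(-44\right) = \left(-19\right) 10 + 1 \left(-44\right) = -190 - 44 = -234$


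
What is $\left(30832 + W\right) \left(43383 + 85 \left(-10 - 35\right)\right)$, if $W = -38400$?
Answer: $-299374944$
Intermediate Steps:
$\left(30832 + W\right) \left(43383 + 85 \left(-10 - 35\right)\right) = \left(30832 - 38400\right) \left(43383 + 85 \left(-10 - 35\right)\right) = - 7568 \left(43383 + 85 \left(-45\right)\right) = - 7568 \left(43383 - 3825\right) = \left(-7568\right) 39558 = -299374944$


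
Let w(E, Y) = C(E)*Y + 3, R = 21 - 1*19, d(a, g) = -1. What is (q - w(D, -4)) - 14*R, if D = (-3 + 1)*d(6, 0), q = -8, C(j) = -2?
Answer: -47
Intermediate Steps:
D = 2 (D = (-3 + 1)*(-1) = -2*(-1) = 2)
R = 2 (R = 21 - 19 = 2)
w(E, Y) = 3 - 2*Y (w(E, Y) = -2*Y + 3 = 3 - 2*Y)
(q - w(D, -4)) - 14*R = (-8 - (3 - 2*(-4))) - 14*2 = (-8 - (3 + 8)) - 28 = (-8 - 1*11) - 28 = (-8 - 11) - 28 = -19 - 28 = -47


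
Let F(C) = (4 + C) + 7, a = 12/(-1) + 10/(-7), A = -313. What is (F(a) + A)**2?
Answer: 4875264/49 ≈ 99495.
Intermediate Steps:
a = -94/7 (a = 12*(-1) + 10*(-1/7) = -12 - 10/7 = -94/7 ≈ -13.429)
F(C) = 11 + C
(F(a) + A)**2 = ((11 - 94/7) - 313)**2 = (-17/7 - 313)**2 = (-2208/7)**2 = 4875264/49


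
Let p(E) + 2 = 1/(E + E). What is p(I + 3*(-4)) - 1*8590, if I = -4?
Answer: -274945/32 ≈ -8592.0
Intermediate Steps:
p(E) = -2 + 1/(2*E) (p(E) = -2 + 1/(E + E) = -2 + 1/(2*E))
p(I + 3*(-4)) - 1*8590 = (-2 + 1/(2*(-4 + 3*(-4)))) - 1*8590 = (-2 + 1/(2*(-4 - 12))) - 8590 = (-2 + (½)/(-16)) - 8590 = (-2 + (½)*(-1/16)) - 8590 = (-2 - 1/32) - 8590 = -65/32 - 8590 = -274945/32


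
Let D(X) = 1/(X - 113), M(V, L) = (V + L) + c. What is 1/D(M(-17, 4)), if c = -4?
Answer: -130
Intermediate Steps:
M(V, L) = -4 + L + V (M(V, L) = (V + L) - 4 = (L + V) - 4 = -4 + L + V)
D(X) = 1/(-113 + X)
1/D(M(-17, 4)) = 1/(1/(-113 + (-4 + 4 - 17))) = 1/(1/(-113 - 17)) = 1/(1/(-130)) = 1/(-1/130) = -130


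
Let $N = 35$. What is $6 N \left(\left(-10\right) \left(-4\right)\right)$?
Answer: $8400$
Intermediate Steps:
$6 N \left(\left(-10\right) \left(-4\right)\right) = 6 \cdot 35 \left(\left(-10\right) \left(-4\right)\right) = 210 \cdot 40 = 8400$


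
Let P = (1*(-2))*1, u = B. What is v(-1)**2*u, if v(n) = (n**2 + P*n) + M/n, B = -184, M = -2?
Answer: -4600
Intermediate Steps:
u = -184
P = -2 (P = -2*1 = -2)
v(n) = n**2 - 2*n - 2/n (v(n) = (n**2 - 2*n) - 2/n = n**2 - 2*n - 2/n)
v(-1)**2*u = ((-2 + (-1)**2*(-2 - 1))/(-1))**2*(-184) = (-(-2 + 1*(-3)))**2*(-184) = (-(-2 - 3))**2*(-184) = (-1*(-5))**2*(-184) = 5**2*(-184) = 25*(-184) = -4600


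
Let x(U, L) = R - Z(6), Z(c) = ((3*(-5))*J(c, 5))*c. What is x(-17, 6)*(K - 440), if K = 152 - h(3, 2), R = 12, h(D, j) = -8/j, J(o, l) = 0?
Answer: -3408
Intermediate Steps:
Z(c) = 0 (Z(c) = ((3*(-5))*0)*c = (-15*0)*c = 0*c = 0)
x(U, L) = 12 (x(U, L) = 12 - 1*0 = 12 + 0 = 12)
K = 156 (K = 152 - (-8)/2 = 152 - 1*(-4) = 152 + 4 = 156)
x(-17, 6)*(K - 440) = 12*(156 - 440) = 12*(-284) = -3408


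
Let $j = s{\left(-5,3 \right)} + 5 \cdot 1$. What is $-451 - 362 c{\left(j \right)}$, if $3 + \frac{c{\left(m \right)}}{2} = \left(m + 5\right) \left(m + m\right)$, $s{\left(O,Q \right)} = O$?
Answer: $1721$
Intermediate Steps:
$j = 0$ ($j = -5 + 5 \cdot 1 = -5 + 5 = 0$)
$c{\left(m \right)} = -6 + 4 m \left(5 + m\right)$ ($c{\left(m \right)} = -6 + 2 \left(m + 5\right) \left(m + m\right) = -6 + 2 \left(5 + m\right) 2 m = -6 + 2 \cdot 2 m \left(5 + m\right) = -6 + 4 m \left(5 + m\right)$)
$-451 - 362 c{\left(j \right)} = -451 - 362 \left(-6 + 4 \cdot 0^{2} + 20 \cdot 0\right) = -451 - 362 \left(-6 + 4 \cdot 0 + 0\right) = -451 - 362 \left(-6 + 0 + 0\right) = -451 - -2172 = -451 + 2172 = 1721$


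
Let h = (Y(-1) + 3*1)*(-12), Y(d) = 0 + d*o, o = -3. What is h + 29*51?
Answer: 1407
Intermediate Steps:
Y(d) = -3*d (Y(d) = 0 + d*(-3) = 0 - 3*d = -3*d)
h = -72 (h = (-3*(-1) + 3*1)*(-12) = (3 + 3)*(-12) = 6*(-12) = -72)
h + 29*51 = -72 + 29*51 = -72 + 1479 = 1407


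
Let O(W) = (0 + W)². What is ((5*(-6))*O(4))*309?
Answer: -148320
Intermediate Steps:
O(W) = W²
((5*(-6))*O(4))*309 = ((5*(-6))*4²)*309 = -30*16*309 = -480*309 = -148320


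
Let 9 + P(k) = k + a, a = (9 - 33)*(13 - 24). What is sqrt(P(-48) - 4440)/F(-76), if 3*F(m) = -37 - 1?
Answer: -3*I*sqrt(4233)/38 ≈ -5.1364*I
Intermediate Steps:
a = 264 (a = -24*(-11) = 264)
F(m) = -38/3 (F(m) = (-37 - 1)/3 = (1/3)*(-38) = -38/3)
P(k) = 255 + k (P(k) = -9 + (k + 264) = -9 + (264 + k) = 255 + k)
sqrt(P(-48) - 4440)/F(-76) = sqrt((255 - 48) - 4440)/(-38/3) = sqrt(207 - 4440)*(-3/38) = sqrt(-4233)*(-3/38) = (I*sqrt(4233))*(-3/38) = -3*I*sqrt(4233)/38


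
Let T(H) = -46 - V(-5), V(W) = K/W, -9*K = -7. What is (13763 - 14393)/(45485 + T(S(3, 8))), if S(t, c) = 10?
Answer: -14175/1022381 ≈ -0.013865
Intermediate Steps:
K = 7/9 (K = -1/9*(-7) = 7/9 ≈ 0.77778)
V(W) = 7/(9*W)
T(H) = -2063/45 (T(H) = -46 - 7/(9*(-5)) = -46 - 7*(-1)/(9*5) = -46 - 1*(-7/45) = -46 + 7/45 = -2063/45)
(13763 - 14393)/(45485 + T(S(3, 8))) = (13763 - 14393)/(45485 - 2063/45) = -630/2044762/45 = -630*45/2044762 = -14175/1022381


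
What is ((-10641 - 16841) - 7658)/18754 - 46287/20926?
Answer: -801703019/196223102 ≈ -4.0857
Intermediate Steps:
((-10641 - 16841) - 7658)/18754 - 46287/20926 = (-27482 - 7658)*(1/18754) - 46287*1/20926 = -35140*1/18754 - 46287/20926 = -17570/9377 - 46287/20926 = -801703019/196223102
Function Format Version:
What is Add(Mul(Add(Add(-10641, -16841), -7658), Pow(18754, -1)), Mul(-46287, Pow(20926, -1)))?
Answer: Rational(-801703019, 196223102) ≈ -4.0857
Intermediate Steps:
Add(Mul(Add(Add(-10641, -16841), -7658), Pow(18754, -1)), Mul(-46287, Pow(20926, -1))) = Add(Mul(Add(-27482, -7658), Rational(1, 18754)), Mul(-46287, Rational(1, 20926))) = Add(Mul(-35140, Rational(1, 18754)), Rational(-46287, 20926)) = Add(Rational(-17570, 9377), Rational(-46287, 20926)) = Rational(-801703019, 196223102)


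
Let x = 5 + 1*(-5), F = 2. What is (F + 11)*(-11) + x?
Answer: -143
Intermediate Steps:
x = 0 (x = 5 - 5 = 0)
(F + 11)*(-11) + x = (2 + 11)*(-11) + 0 = 13*(-11) + 0 = -143 + 0 = -143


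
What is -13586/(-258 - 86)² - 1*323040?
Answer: -19113637513/59168 ≈ -3.2304e+5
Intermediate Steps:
-13586/(-258 - 86)² - 1*323040 = -13586/((-344)²) - 323040 = -13586/118336 - 323040 = -13586*1/118336 - 323040 = -6793/59168 - 323040 = -19113637513/59168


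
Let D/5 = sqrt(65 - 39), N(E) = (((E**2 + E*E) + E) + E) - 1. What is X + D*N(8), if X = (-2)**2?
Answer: 4 + 715*sqrt(26) ≈ 3649.8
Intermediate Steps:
X = 4
N(E) = -1 + 2*E + 2*E**2 (N(E) = (((E**2 + E**2) + E) + E) - 1 = ((2*E**2 + E) + E) - 1 = ((E + 2*E**2) + E) - 1 = (2*E + 2*E**2) - 1 = -1 + 2*E + 2*E**2)
D = 5*sqrt(26) (D = 5*sqrt(65 - 39) = 5*sqrt(26) ≈ 25.495)
X + D*N(8) = 4 + (5*sqrt(26))*(-1 + 2*8 + 2*8**2) = 4 + (5*sqrt(26))*(-1 + 16 + 2*64) = 4 + (5*sqrt(26))*(-1 + 16 + 128) = 4 + (5*sqrt(26))*143 = 4 + 715*sqrt(26)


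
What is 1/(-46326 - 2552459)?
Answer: -1/2598785 ≈ -3.8480e-7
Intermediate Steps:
1/(-46326 - 2552459) = 1/(-2598785) = -1/2598785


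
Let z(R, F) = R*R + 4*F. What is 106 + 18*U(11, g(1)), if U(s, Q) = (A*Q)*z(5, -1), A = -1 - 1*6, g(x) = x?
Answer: -2540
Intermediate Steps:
z(R, F) = R² + 4*F
A = -7 (A = -1 - 6 = -7)
U(s, Q) = -147*Q (U(s, Q) = (-7*Q)*(5² + 4*(-1)) = (-7*Q)*(25 - 4) = -7*Q*21 = -147*Q)
106 + 18*U(11, g(1)) = 106 + 18*(-147*1) = 106 + 18*(-147) = 106 - 2646 = -2540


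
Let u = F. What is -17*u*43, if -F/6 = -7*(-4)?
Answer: 122808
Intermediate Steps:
F = -168 (F = -(-42)*(-4) = -6*28 = -168)
u = -168
-17*u*43 = -17*(-168)*43 = 2856*43 = 122808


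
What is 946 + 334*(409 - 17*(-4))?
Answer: 160264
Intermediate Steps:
946 + 334*(409 - 17*(-4)) = 946 + 334*(409 - 1*(-68)) = 946 + 334*(409 + 68) = 946 + 334*477 = 946 + 159318 = 160264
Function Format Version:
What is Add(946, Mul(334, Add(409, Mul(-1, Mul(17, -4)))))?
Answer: 160264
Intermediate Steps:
Add(946, Mul(334, Add(409, Mul(-1, Mul(17, -4))))) = Add(946, Mul(334, Add(409, Mul(-1, -68)))) = Add(946, Mul(334, Add(409, 68))) = Add(946, Mul(334, 477)) = Add(946, 159318) = 160264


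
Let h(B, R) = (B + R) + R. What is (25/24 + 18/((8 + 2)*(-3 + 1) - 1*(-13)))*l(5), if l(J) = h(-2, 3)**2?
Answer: -514/21 ≈ -24.476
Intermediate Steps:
h(B, R) = B + 2*R
l(J) = 16 (l(J) = (-2 + 2*3)**2 = (-2 + 6)**2 = 4**2 = 16)
(25/24 + 18/((8 + 2)*(-3 + 1) - 1*(-13)))*l(5) = (25/24 + 18/((8 + 2)*(-3 + 1) - 1*(-13)))*16 = (25*(1/24) + 18/(10*(-2) + 13))*16 = (25/24 + 18/(-20 + 13))*16 = (25/24 + 18/(-7))*16 = (25/24 + 18*(-1/7))*16 = (25/24 - 18/7)*16 = -257/168*16 = -514/21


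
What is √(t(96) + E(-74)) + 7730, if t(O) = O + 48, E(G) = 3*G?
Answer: 7730 + I*√78 ≈ 7730.0 + 8.8318*I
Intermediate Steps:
t(O) = 48 + O
√(t(96) + E(-74)) + 7730 = √((48 + 96) + 3*(-74)) + 7730 = √(144 - 222) + 7730 = √(-78) + 7730 = I*√78 + 7730 = 7730 + I*√78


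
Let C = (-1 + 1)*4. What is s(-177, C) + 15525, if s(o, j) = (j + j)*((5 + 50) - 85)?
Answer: 15525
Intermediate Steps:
C = 0 (C = 0*4 = 0)
s(o, j) = -60*j (s(o, j) = (2*j)*(55 - 85) = (2*j)*(-30) = -60*j)
s(-177, C) + 15525 = -60*0 + 15525 = 0 + 15525 = 15525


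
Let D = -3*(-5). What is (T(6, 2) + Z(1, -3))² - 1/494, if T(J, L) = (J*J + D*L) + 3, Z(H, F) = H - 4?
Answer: 2151863/494 ≈ 4356.0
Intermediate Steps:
D = 15
Z(H, F) = -4 + H
T(J, L) = 3 + J² + 15*L (T(J, L) = (J*J + 15*L) + 3 = (J² + 15*L) + 3 = 3 + J² + 15*L)
(T(6, 2) + Z(1, -3))² - 1/494 = ((3 + 6² + 15*2) + (-4 + 1))² - 1/494 = ((3 + 36 + 30) - 3)² - 1*1/494 = (69 - 3)² - 1/494 = 66² - 1/494 = 4356 - 1/494 = 2151863/494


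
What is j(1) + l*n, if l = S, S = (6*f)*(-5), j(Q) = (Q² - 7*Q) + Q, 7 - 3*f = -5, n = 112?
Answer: -13445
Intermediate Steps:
f = 4 (f = 7/3 - ⅓*(-5) = 7/3 + 5/3 = 4)
j(Q) = Q² - 6*Q
S = -120 (S = (6*4)*(-5) = 24*(-5) = -120)
l = -120
j(1) + l*n = 1*(-6 + 1) - 120*112 = 1*(-5) - 13440 = -5 - 13440 = -13445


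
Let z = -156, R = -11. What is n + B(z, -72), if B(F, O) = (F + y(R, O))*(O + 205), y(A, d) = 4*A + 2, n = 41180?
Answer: 14846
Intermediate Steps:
y(A, d) = 2 + 4*A
B(F, O) = (-42 + F)*(205 + O) (B(F, O) = (F + (2 + 4*(-11)))*(O + 205) = (F + (2 - 44))*(205 + O) = (F - 42)*(205 + O) = (-42 + F)*(205 + O))
n + B(z, -72) = 41180 + (-8610 - 42*(-72) + 205*(-156) - 156*(-72)) = 41180 + (-8610 + 3024 - 31980 + 11232) = 41180 - 26334 = 14846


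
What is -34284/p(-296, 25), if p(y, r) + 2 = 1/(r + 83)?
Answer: 3702672/215 ≈ 17222.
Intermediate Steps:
p(y, r) = -2 + 1/(83 + r) (p(y, r) = -2 + 1/(r + 83) = -2 + 1/(83 + r))
-34284/p(-296, 25) = -34284*(83 + 25)/(-165 - 2*25) = -34284*108/(-165 - 50) = -34284/((1/108)*(-215)) = -34284/(-215/108) = -34284*(-108/215) = 3702672/215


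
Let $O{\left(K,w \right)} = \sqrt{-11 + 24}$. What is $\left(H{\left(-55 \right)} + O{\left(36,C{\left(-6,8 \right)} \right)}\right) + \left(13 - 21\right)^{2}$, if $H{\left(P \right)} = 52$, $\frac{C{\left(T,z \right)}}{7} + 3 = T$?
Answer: $116 + \sqrt{13} \approx 119.61$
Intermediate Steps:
$C{\left(T,z \right)} = -21 + 7 T$
$O{\left(K,w \right)} = \sqrt{13}$
$\left(H{\left(-55 \right)} + O{\left(36,C{\left(-6,8 \right)} \right)}\right) + \left(13 - 21\right)^{2} = \left(52 + \sqrt{13}\right) + \left(13 - 21\right)^{2} = \left(52 + \sqrt{13}\right) + \left(-8\right)^{2} = \left(52 + \sqrt{13}\right) + 64 = 116 + \sqrt{13}$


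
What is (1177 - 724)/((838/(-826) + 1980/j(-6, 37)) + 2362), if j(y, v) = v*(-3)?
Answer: 2307431/11935213 ≈ 0.19333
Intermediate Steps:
j(y, v) = -3*v
(1177 - 724)/((838/(-826) + 1980/j(-6, 37)) + 2362) = (1177 - 724)/((838/(-826) + 1980/((-3*37))) + 2362) = 453/((838*(-1/826) + 1980/(-111)) + 2362) = 453/((-419/413 + 1980*(-1/111)) + 2362) = 453/((-419/413 - 660/37) + 2362) = 453/(-288083/15281 + 2362) = 453/(35805639/15281) = 453*(15281/35805639) = 2307431/11935213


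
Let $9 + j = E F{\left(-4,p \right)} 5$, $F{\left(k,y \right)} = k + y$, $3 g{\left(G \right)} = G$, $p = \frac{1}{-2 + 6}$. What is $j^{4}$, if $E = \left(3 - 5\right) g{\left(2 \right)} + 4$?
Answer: $12117361$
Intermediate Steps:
$p = \frac{1}{4} \approx 0.25$
$g{\left(G \right)} = \frac{G}{3}$
$E = \frac{8}{3}$ ($E = \left(3 - 5\right) \frac{1}{3} \cdot 2 + 4 = \left(-2\right) \frac{2}{3} + 4 = - \frac{4}{3} + 4 = \frac{8}{3} \approx 2.6667$)
$j = -59$ ($j = -9 + \frac{8 \left(-4 + \frac{1}{4}\right)}{3} \cdot 5 = -9 + \frac{8}{3} \left(- \frac{15}{4}\right) 5 = -9 - 50 = -59$)
$j^{4} = \left(-59\right)^{4} = 12117361$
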